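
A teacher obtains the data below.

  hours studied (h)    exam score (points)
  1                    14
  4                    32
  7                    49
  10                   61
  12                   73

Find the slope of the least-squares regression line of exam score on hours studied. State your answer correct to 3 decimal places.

5.251

n = 5, Σx = 34, Σy = 229, Σxy = 1971, Σx² = 310
Sxx = Σx² − (Σx)²/n = 310 − 231.2 = 78.8
Sxy = Σxy − (Σx)(Σy)/n = 1971 − 1557.2 = 413.8
b = Sxy/Sxx = 413.8/78.8 = 5.251269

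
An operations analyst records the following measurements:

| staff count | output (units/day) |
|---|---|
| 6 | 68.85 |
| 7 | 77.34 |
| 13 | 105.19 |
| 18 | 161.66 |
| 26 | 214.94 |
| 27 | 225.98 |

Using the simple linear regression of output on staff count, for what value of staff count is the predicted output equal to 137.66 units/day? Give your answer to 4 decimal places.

n = 6, Σx = 97, Σy = 853.96, Σxy = 16921.73, Σx² = 1983
Sxx = Σx² − (Σx)²/n = 1983 − 1568.166667 = 414.833333
Sxy = Σxy − (Σx)(Σy)/n = 16921.73 − 13805.686667 = 3116.043333
b = Sxy/Sxx = 3116.043333/414.833333 = 7.511555
a = ȳ − b·x̄ = 142.326667 − 7.511555·16.166667 = 20.889863
Set a + b·x = 137.66: x = (137.66 − 20.889863) / 7.511555 = 15.545402

15.5454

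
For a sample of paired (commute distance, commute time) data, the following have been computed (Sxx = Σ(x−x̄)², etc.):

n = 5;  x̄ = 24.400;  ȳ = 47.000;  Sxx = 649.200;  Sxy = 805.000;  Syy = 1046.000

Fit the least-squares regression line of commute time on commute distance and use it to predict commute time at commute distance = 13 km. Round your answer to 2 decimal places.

32.86

b = Sxy/Sxx = 805/649.2 = 1.239988
a = ȳ − b·x̄ = 47 − 1.239988·24.4 = 16.744301
ŷ(13) = a + b·13 = 16.744301 + 1.239988·13 = 32.864140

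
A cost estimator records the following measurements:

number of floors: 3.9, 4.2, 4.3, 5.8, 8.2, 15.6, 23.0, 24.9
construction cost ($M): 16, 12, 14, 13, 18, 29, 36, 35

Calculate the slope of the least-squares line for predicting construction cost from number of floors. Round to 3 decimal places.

1.130

n = 8, Σx = 89.9, Σy = 173, Σxy = 2547.9, Σx² = 1544.59
Sxx = Σx² − (Σx)²/n = 1544.59 − 1010.25125 = 534.33875
Sxy = Σxy − (Σx)(Σy)/n = 2547.9 − 1944.0875 = 603.8125
b = Sxy/Sxx = 603.8125/534.33875 = 1.130018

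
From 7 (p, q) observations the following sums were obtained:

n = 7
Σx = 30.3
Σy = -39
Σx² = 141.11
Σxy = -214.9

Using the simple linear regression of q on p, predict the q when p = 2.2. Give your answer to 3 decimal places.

4.283

Sxx = Σx² − (Σx)²/n = 141.11 − 131.155714 = 9.954286
Sxy = Σxy − (Σx)(Σy)/n = -214.9 − (-168.814286) = -46.085714
b = Sxy/Sxx = -46.085714/9.954286 = -4.629736
a = ȳ − b·x̄ = -5.571429 − (-4.629736)·4.328571 = 14.468714
ŷ(2.2) = a + b·2.2 = 14.468714 + (-4.629736)·2.2 = 4.283295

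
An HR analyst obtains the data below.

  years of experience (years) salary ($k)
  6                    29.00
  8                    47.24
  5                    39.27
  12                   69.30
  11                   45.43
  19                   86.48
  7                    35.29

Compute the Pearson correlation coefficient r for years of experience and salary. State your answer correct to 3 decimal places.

0.931

n = 7, Σx = 68, Σy = 352.01, Σxy = 3969.75, Σx² = 800, Σy² = 20205.2999
Sxx = Σx² − (Σx)²/n = 800 − 660.571429 = 139.428571
Sxy = Σxy − (Σx)(Σy)/n = 3969.75 − 3419.525714 = 550.224286
Syy = Σy² − (Σy)²/n = 20205.2999 − 17701.577157 = 2503.722743
r = Sxy/√(Sxx·Syy) = 550.224286/√(349090.485290) = 550.224286/590.838798 = 0.931260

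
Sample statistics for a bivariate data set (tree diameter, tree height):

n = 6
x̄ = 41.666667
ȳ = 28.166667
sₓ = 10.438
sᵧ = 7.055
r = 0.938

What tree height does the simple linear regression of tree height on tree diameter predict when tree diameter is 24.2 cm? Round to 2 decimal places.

b = r · sᵧ/sₓ = 0.938 · 7.055/10.438 = 0.633990
a = ȳ − b·x̄ = 28.166667 − 0.633990·41.666667 = 1.750407
ŷ(24.2) = a + b·24.2 = 1.750407 + 0.633990·24.2 = 17.092971

17.09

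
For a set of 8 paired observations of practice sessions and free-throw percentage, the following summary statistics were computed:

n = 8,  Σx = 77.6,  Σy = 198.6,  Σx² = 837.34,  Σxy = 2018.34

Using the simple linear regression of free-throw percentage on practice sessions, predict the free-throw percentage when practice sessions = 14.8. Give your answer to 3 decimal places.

30.365

Sxx = Σx² − (Σx)²/n = 837.34 − 752.72 = 84.62
Sxy = Σxy − (Σx)(Σy)/n = 2018.34 − 1926.42 = 91.92
b = Sxy/Sxx = 91.92/84.62 = 1.086268
a = ȳ − b·x̄ = 24.825 − 1.086268·9.7 = 14.288200
ŷ(14.8) = a + b·14.8 = 14.288200 + 1.086268·14.8 = 30.364967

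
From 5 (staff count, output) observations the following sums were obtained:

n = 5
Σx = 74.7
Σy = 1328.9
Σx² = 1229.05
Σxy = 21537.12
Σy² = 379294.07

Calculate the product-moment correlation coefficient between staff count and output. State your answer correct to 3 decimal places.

Sxx = Σx² − (Σx)²/n = 1229.05 − 1116.018 = 113.032
Sxy = Σxy − (Σx)(Σy)/n = 21537.12 − 19853.766 = 1683.354
Syy = Σy² − (Σy)²/n = 379294.07 − 353195.042 = 26099.028
r = Sxy/√(Sxx·Syy) = 1683.354/√(2950025.332896) = 1683.354/1717.563778 = 0.980082

0.980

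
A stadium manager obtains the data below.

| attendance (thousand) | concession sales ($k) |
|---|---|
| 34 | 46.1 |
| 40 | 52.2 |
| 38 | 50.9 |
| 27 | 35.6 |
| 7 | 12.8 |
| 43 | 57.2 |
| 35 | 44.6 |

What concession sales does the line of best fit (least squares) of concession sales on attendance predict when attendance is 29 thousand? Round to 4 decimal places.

39.1056

n = 7, Σx = 224, Σy = 299.4, Σxy = 10661, Σx² = 8052
Sxx = Σx² − (Σx)²/n = 8052 − 7168 = 884
Sxy = Σxy − (Σx)(Σy)/n = 10661 − 9580.8 = 1080.2
b = Sxy/Sxx = 1080.2/884 = 1.221946
a = ȳ − b·x̄ = 42.771429 − 1.221946·32 = 3.669166
ŷ(29) = a + b·29 = 3.669166 + 1.221946·29 = 39.105591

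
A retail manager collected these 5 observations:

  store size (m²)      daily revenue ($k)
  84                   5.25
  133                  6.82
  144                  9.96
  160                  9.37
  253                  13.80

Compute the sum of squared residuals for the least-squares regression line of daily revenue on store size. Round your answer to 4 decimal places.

3.4887

n = 5, Σx = 774, Σy = 45.2, Σxy = 7772.9, Σx² = 135090, Σy² = 451.5134
Sxx = Σx² − (Σx)²/n = 135090 − 119815.2 = 15274.8
Sxy = Σxy − (Σx)(Σy)/n = 7772.9 − 6996.96 = 775.94
Syy = Σy² − (Σy)²/n = 451.5134 − 408.608 = 42.9054
b = Sxy/Sxx = 775.94/15274.8 = 0.050799
SSE = Syy − b·Sxy = 42.9054 − 0.050799·775.94 = 3.488656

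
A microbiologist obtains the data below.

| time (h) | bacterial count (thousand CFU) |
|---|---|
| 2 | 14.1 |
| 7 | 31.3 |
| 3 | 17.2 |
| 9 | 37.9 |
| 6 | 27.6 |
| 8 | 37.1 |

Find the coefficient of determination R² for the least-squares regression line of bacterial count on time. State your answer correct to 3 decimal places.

0.990

n = 6, Σx = 35, Σy = 165.2, Σxy = 1102.4, Σx² = 243, Σy² = 5048.92
Sxx = Σx² − (Σx)²/n = 243 − 204.166667 = 38.833333
Sxy = Σxy − (Σx)(Σy)/n = 1102.4 − 963.666667 = 138.733333
Syy = Σy² − (Σy)²/n = 5048.92 − 4548.506667 = 500.413333
R² = Sxy²/(Sxx·Syy) = (138.733333)²/(38.833333·500.413333) = 0.990440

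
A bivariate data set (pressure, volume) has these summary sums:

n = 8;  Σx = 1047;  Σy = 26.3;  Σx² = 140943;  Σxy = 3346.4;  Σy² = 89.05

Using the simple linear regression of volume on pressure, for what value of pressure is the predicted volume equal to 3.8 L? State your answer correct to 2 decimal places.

Sxx = Σx² − (Σx)²/n = 140943 − 137026.125 = 3916.875
Sxy = Σxy − (Σx)(Σy)/n = 3346.4 − 3442.0125 = -95.6125
b = Sxy/Sxx = -95.6125/3916.875 = -0.024410
a = ȳ − b·x̄ = 3.2875 − (-0.024410)·130.875 = 6.482212
Set a + b·x = 3.8: x = (3.8 − 6.482212) / (-0.024410) = 109.879854

109.88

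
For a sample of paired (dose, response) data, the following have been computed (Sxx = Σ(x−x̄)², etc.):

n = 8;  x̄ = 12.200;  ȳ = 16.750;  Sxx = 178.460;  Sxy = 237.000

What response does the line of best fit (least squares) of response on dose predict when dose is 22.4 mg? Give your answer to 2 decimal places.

30.30

b = Sxy/Sxx = 237/178.46 = 1.328029
a = ȳ − b·x̄ = 16.75 − 1.328029·12.2 = 0.548050
ŷ(22.4) = a + b·22.4 = 0.548050 + 1.328029·22.4 = 30.295893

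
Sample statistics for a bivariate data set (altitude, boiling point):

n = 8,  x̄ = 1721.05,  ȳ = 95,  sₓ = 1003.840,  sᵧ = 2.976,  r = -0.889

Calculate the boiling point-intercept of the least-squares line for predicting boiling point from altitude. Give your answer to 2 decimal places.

99.54

b = r · sᵧ/sₓ = -0.889 · 2.976/1003.84 = -0.002636
a = ȳ − b·x̄ = 95 − (-0.002636)·1721.05 = 99.535902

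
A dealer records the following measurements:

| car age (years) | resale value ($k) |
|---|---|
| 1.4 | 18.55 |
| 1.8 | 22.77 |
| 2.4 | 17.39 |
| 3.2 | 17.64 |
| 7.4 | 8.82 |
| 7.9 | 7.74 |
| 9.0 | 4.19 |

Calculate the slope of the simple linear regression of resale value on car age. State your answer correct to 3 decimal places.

n = 7, Σx = 33.1, Σy = 97.1, Σxy = 329.264, Σx² = 219.37
Sxx = Σx² − (Σx)²/n = 219.37 − 156.515714 = 62.854286
Sxy = Σxy − (Σx)(Σy)/n = 329.264 − 459.144286 = -129.880286
b = Sxy/Sxx = -129.880286/62.854286 = -2.066371

-2.066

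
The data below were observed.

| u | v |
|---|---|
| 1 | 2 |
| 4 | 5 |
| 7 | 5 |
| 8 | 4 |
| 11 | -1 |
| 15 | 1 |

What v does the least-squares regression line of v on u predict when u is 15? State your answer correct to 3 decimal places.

n = 6, Σx = 46, Σy = 16, Σxy = 93, Σx² = 476
Sxx = Σx² − (Σx)²/n = 476 − 352.666667 = 123.333333
Sxy = Σxy − (Σx)(Σy)/n = 93 − 122.666667 = -29.666667
b = Sxy/Sxx = -29.666667/123.333333 = -0.240541
a = ȳ − b·x̄ = 2.666667 − (-0.240541)·7.666667 = 4.510811
ŷ(15) = a + b·15 = 4.510811 + (-0.240541)·15 = 0.902703

0.903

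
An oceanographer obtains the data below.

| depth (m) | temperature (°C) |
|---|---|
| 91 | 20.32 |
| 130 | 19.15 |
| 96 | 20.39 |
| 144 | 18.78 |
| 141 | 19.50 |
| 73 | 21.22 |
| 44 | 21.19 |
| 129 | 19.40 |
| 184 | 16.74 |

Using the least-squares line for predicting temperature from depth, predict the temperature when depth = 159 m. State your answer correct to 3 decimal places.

18.262

n = 9, Σx = 1032, Σy = 176.69, Σxy = 19814.06, Σx² = 132776
Sxx = Σx² − (Σx)²/n = 132776 − 118336 = 14440
Sxy = Σxy − (Σx)(Σy)/n = 19814.06 − 20260.453333 = -446.393333
b = Sxy/Sxx = -446.393333/14440 = -0.030914
a = ȳ − b·x̄ = 19.632222 − (-0.030914)·114.666667 = 23.176989
ŷ(159) = a + b·159 = 23.176989 + (-0.030914)·159 = 18.261716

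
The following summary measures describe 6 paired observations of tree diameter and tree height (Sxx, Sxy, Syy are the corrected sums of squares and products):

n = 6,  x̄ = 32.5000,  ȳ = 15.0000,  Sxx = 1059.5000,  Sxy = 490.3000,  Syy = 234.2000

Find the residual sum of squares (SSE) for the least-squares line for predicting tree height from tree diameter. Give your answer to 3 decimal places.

7.306

b = Sxy/Sxx = 490.3/1059.5 = 0.462765
SSE = Syy − b·Sxy = 234.2 − 0.462765·490.3 = 7.306097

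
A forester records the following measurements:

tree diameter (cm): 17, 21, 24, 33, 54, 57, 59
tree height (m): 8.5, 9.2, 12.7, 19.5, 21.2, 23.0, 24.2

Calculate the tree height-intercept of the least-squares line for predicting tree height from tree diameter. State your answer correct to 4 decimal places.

n = 7, Σx = 265, Σy = 118.3, Σxy = 5169.6, Σx² = 12041
Sxx = Σx² − (Σx)²/n = 12041 − 10032.142857 = 2008.857143
Sxy = Σxy − (Σx)(Σy)/n = 5169.6 − 4478.5 = 691.1
b = Sxy/Sxx = 691.1/2008.857143 = 0.344026
a = ȳ − b·x̄ = 16.9 − 0.344026·37.857143 = 3.876141

3.8761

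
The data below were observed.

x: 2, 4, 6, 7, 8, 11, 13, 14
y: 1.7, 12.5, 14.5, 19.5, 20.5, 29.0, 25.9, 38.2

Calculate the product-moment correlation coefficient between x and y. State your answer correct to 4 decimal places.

0.9543

n = 8, Σx = 65, Σy = 161.8, Σxy = 1631.4, Σx² = 655, Σy² = 4140.94
Sxx = Σx² − (Σx)²/n = 655 − 528.125 = 126.875
Sxy = Σxy − (Σx)(Σy)/n = 1631.4 − 1314.625 = 316.775
Syy = Σy² − (Σy)²/n = 4140.94 − 3272.405 = 868.535
r = Sxy/√(Sxx·Syy) = 316.775/√(110195.378125) = 316.775/331.956892 = 0.954265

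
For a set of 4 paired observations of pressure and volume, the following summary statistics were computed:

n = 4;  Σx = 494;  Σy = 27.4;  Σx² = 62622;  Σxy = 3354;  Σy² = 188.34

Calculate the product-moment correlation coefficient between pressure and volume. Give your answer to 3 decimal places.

Sxx = Σx² − (Σx)²/n = 62622 − 61009 = 1613
Sxy = Σxy − (Σx)(Σy)/n = 3354 − 3383.9 = -29.9
Syy = Σy² − (Σy)²/n = 188.34 − 187.69 = 0.65
r = Sxy/√(Sxx·Syy) = -29.9/√(1048.45) = -29.9/32.379778 = -0.923416

-0.923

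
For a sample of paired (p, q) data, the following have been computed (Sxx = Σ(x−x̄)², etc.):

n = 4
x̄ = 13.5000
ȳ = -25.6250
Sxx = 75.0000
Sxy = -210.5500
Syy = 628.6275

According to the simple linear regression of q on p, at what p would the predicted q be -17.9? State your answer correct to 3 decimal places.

10.748

b = Sxy/Sxx = -210.55/75 = -2.807333
a = ȳ − b·x̄ = -25.625 − (-2.807333)·13.5 = 12.274
Set a + b·x = -17.9: x = (-17.9 − 12.274) / (-2.807333) = 10.748278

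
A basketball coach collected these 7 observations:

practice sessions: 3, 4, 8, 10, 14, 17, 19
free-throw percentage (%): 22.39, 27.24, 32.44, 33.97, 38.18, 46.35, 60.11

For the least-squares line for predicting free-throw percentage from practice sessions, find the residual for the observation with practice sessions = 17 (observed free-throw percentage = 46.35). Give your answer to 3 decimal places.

-3.028

n = 7, Σx = 75, Σy = 260.68, Σxy = 3239.91, Σx² = 1035
Sxx = Σx² − (Σx)²/n = 1035 − 803.571429 = 231.428571
Sxy = Σxy − (Σx)(Σy)/n = 3239.91 − 2793 = 446.91
b = Sxy/Sxx = 446.91/231.428571 = 1.931093
a = ȳ − b·x̄ = 37.24 − 1.931093·10.714286 = 16.549722
ŷ(17) = 16.549722 + 1.931093·17 = 49.378296
residual = y − ŷ = 46.35 − 49.378296 = -3.028296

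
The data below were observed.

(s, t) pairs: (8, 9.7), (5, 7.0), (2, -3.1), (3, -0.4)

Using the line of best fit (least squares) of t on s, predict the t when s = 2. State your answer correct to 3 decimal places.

n = 4, Σx = 18, Σy = 13.2, Σxy = 105.2, Σx² = 102
Sxx = Σx² − (Σx)²/n = 102 − 81 = 21
Sxy = Σxy − (Σx)(Σy)/n = 105.2 − 59.4 = 45.8
b = Sxy/Sxx = 45.8/21 = 2.180952
a = ȳ − b·x̄ = 3.3 − 2.180952·4.5 = -6.514286
ŷ(2) = a + b·2 = -6.514286 + 2.180952·2 = -2.152381

-2.152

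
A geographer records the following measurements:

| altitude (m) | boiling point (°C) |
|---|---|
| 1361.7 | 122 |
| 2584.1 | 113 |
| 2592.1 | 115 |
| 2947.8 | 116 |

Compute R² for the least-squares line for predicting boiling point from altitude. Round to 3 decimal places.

n = 4, Σx = 9485.7, Σy = 466, Σxy = 1098167, Σx² = 23940306.95, Σy² = 54334
Sxx = Σx² − (Σx)²/n = 23940306.95 − 22494626.1225 = 1445680.8275
Sxy = Σxy − (Σx)(Σy)/n = 1098167 − 1105084.05 = -6917.05
Syy = Σy² − (Σy)²/n = 54334 − 54289 = 45
R² = Sxy²/(Sxx·Syy) = (-6917.05)²/(1445680.8275·45) = 0.735456

0.735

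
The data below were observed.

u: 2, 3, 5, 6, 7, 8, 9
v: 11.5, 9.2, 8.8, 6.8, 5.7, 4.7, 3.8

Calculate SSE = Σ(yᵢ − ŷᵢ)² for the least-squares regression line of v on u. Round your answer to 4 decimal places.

n = 7, Σx = 40, Σy = 50.5, Σxy = 247.1, Σx² = 268, Σy² = 409.59
Sxx = Σx² − (Σx)²/n = 268 − 228.571429 = 39.428571
Sxy = Σxy − (Σx)(Σy)/n = 247.1 − 288.571429 = -41.471429
Syy = Σy² − (Σy)²/n = 409.59 − 364.321429 = 45.268571
b = Sxy/Sxx = -41.471429/39.428571 = -1.051812
SSE = Syy − b·Sxy = 45.268571 − (-1.051812)·(-41.471429) = 1.648442

1.6484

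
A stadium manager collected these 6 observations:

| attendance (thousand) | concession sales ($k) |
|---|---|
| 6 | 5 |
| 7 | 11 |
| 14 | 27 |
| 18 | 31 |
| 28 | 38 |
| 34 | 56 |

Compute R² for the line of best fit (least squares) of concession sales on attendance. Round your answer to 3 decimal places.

0.945

n = 6, Σx = 107, Σy = 168, Σxy = 4011, Σx² = 2545, Σy² = 6416
Sxx = Σx² − (Σx)²/n = 2545 − 1908.166667 = 636.833333
Sxy = Σxy − (Σx)(Σy)/n = 4011 − 2996 = 1015
Syy = Σy² − (Σy)²/n = 6416 − 4704 = 1712
R² = Sxy²/(Sxx·Syy) = (1015)²/(636.833333·1712) = 0.944936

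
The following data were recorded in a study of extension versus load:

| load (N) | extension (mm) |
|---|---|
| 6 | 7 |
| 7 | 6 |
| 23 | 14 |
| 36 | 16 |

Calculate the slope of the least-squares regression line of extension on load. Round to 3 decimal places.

n = 4, Σx = 72, Σy = 43, Σxy = 982, Σx² = 1910
Sxx = Σx² − (Σx)²/n = 1910 − 1296 = 614
Sxy = Σxy − (Σx)(Σy)/n = 982 − 774 = 208
b = Sxy/Sxx = 208/614 = 0.338762

0.339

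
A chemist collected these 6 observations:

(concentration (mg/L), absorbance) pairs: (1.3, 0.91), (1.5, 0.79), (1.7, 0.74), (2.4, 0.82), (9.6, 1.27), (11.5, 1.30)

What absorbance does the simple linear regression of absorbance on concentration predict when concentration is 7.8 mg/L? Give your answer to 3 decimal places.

n = 6, Σx = 28, Σy = 5.83, Σxy = 32.736, Σx² = 237
Sxx = Σx² − (Σx)²/n = 237 − 130.666667 = 106.333333
Sxy = Σxy − (Σx)(Σy)/n = 32.736 − 27.206667 = 5.529333
b = Sxy/Sxx = 5.529333/106.333333 = 0.052
a = ȳ − b·x̄ = 0.971667 − 0.052·4.666667 = 0.729
ŷ(7.8) = a + b·7.8 = 0.729 + 0.052·7.8 = 1.1346

1.135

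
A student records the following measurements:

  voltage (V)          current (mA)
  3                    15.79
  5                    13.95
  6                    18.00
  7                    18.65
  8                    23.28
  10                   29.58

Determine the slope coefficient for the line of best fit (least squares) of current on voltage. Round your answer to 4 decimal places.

2.1215

n = 6, Σx = 39, Σy = 119.25, Σxy = 837.71, Σx² = 283
Sxx = Σx² − (Σx)²/n = 283 − 253.5 = 29.5
Sxy = Σxy − (Σx)(Σy)/n = 837.71 − 775.125 = 62.585
b = Sxy/Sxx = 62.585/29.5 = 2.121525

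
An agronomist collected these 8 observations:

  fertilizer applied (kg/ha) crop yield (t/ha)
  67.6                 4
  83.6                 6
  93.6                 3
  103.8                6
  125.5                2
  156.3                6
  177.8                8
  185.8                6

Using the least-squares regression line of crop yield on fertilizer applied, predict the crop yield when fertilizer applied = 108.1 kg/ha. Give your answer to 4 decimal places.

n = 8, Σx = 994, Σy = 41, Σxy = 5401.6, Σx² = 137408.54
Sxx = Σx² − (Σx)²/n = 137408.54 − 123504.5 = 13904.04
Sxy = Σxy − (Σx)(Σy)/n = 5401.6 − 5094.25 = 307.35
b = Sxy/Sxx = 307.35/13904.04 = 0.022105
a = ȳ − b·x̄ = 5.125 − 0.022105·124.25 = 2.378443
ŷ(108.1) = a + b·108.1 = 2.378443 + 0.022105·108.1 = 4.768003

4.7680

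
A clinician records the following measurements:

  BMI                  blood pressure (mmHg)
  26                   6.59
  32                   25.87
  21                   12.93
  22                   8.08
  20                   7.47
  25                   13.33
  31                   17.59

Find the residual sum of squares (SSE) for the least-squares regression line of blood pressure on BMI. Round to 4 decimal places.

108.2331

n = 7, Σx = 177, Σy = 91.86, Σxy = 2476.41, Σx² = 4611, Σy² = 1488.0542
Sxx = Σx² − (Σx)²/n = 4611 − 4475.571429 = 135.428571
Sxy = Σxy − (Σx)(Σy)/n = 2476.41 − 2322.745714 = 153.664286
Syy = Σy² − (Σy)²/n = 1488.0542 − 1205.465657 = 282.588543
b = Sxy/Sxx = 153.664286/135.428571 = 1.134652
SSE = Syy − b·Sxy = 282.588543 − 1.134652·153.664286 = 108.233069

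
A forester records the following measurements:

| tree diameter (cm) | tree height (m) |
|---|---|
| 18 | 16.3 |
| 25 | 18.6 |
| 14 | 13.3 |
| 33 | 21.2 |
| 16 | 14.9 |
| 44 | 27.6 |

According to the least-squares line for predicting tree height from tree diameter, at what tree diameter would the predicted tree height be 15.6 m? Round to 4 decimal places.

18.1159

n = 6, Σx = 150, Σy = 111.9, Σxy = 3097, Σx² = 4426
Sxx = Σx² − (Σx)²/n = 4426 − 3750 = 676
Sxy = Σxy − (Σx)(Σy)/n = 3097 − 2797.5 = 299.5
b = Sxy/Sxx = 299.5/676 = 0.443047
a = ȳ − b·x̄ = 18.65 − 0.443047·25 = 7.573817
Set a + b·x = 15.6: x = (15.6 − 7.573817) / 0.443047 = 18.115860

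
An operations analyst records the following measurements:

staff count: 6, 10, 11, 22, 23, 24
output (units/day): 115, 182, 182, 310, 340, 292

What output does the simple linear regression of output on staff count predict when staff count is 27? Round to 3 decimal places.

n = 6, Σx = 96, Σy = 1421, Σxy = 26160, Σx² = 1846
Sxx = Σx² − (Σx)²/n = 1846 − 1536 = 310
Sxy = Σxy − (Σx)(Σy)/n = 26160 − 22736 = 3424
b = Sxy/Sxx = 3424/310 = 11.045161
a = ȳ − b·x̄ = 236.833333 − 11.045161·16 = 60.110753
ŷ(27) = a + b·27 = 60.110753 + 11.045161·27 = 358.330108

358.330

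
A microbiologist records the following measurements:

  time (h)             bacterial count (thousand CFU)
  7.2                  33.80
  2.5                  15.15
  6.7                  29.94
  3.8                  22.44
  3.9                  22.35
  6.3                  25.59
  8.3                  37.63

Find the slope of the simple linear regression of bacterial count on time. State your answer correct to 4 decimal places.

n = 7, Σx = 38.7, Σy = 186.9, Σxy = 1127.816, Σx² = 241.21
Sxx = Σx² − (Σx)²/n = 241.21 − 213.955714 = 27.254286
Sxy = Σxy − (Σx)(Σy)/n = 1127.816 − 1033.29 = 94.526
b = Sxy/Sxx = 94.526/27.254286 = 3.468299

3.4683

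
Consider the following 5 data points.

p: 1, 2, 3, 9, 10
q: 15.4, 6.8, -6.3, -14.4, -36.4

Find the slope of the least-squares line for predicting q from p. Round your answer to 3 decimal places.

n = 5, Σx = 25, Σy = -34.9, Σxy = -483.5, Σx² = 195
Sxx = Σx² − (Σx)²/n = 195 − 125 = 70
Sxy = Σxy − (Σx)(Σy)/n = -483.5 − (-174.5) = -309
b = Sxy/Sxx = -309/70 = -4.414286

-4.414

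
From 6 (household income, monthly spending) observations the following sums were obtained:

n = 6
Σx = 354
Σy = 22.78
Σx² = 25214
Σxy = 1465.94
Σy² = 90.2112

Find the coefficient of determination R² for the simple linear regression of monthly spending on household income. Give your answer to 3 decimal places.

Sxx = Σx² − (Σx)²/n = 25214 − 20886 = 4328
Sxy = Σxy − (Σx)(Σy)/n = 1465.94 − 1344.02 = 121.92
Syy = Σy² − (Σy)²/n = 90.2112 − 86.488067 = 3.723133
R² = Sxy²/(Sxx·Syy) = (121.92)²/(4328·3.723133) = 0.922474

0.922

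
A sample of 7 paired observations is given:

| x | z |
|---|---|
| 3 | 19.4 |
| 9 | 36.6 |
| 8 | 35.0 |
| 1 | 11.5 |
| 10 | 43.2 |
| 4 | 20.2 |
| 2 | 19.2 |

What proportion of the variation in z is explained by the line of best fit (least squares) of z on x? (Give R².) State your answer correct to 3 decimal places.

n = 7, Σx = 37, Σy = 185.1, Σxy = 1230.3, Σx² = 275, Σy² = 5716.09
Sxx = Σx² − (Σx)²/n = 275 − 195.571429 = 79.428571
Sxy = Σxy − (Σx)(Σy)/n = 1230.3 − 978.385714 = 251.914286
Syy = Σy² − (Σy)²/n = 5716.09 − 4894.572857 = 821.517143
R² = Sxy²/(Sxx·Syy) = (251.914286)²/(79.428571·821.517143) = 0.972551

0.973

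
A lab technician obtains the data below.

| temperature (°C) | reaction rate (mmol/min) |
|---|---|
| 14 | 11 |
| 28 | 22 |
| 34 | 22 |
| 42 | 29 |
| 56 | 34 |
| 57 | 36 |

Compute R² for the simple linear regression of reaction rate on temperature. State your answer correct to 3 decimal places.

n = 6, Σx = 231, Σy = 154, Σxy = 6692, Σx² = 10285, Σy² = 4382
Sxx = Σx² − (Σx)²/n = 10285 − 8893.5 = 1391.5
Sxy = Σxy − (Σx)(Σy)/n = 6692 − 5929 = 763
Syy = Σy² − (Σy)²/n = 4382 − 3952.666667 = 429.333333
R² = Sxy²/(Sxx·Syy) = (763)²/(1391.5·429.333333) = 0.974476

0.974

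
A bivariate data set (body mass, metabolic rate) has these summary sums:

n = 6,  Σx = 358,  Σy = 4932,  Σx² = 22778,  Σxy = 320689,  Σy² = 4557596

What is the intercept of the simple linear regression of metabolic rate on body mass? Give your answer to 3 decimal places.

-289.930

Sxx = Σx² − (Σx)²/n = 22778 − 21360.666667 = 1417.333333
Sxy = Σxy − (Σx)(Σy)/n = 320689 − 294276 = 26413
b = Sxy/Sxx = 26413/1417.333333 = 18.635701
a = ȳ − b·x̄ = 822 − 18.635701·59.666667 = -289.930151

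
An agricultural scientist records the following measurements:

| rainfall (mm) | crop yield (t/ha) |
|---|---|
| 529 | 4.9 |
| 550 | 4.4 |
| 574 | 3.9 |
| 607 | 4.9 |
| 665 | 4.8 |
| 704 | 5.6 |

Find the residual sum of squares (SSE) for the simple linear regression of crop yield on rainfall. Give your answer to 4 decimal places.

0.9762

n = 6, Σx = 3629, Σy = 28.5, Σxy = 17359.4, Σx² = 2218107, Σy² = 136.99
Sxx = Σx² − (Σx)²/n = 2218107 − 2194940.166667 = 23166.833333
Sxy = Σxy − (Σx)(Σy)/n = 17359.4 − 17237.75 = 121.65
Syy = Σy² − (Σy)²/n = 136.99 − 135.375 = 1.615
b = Sxy/Sxx = 121.65/23166.833333 = 0.005251
SSE = Syy − b·Sxy = 1.615 − 0.005251·121.65 = 0.976211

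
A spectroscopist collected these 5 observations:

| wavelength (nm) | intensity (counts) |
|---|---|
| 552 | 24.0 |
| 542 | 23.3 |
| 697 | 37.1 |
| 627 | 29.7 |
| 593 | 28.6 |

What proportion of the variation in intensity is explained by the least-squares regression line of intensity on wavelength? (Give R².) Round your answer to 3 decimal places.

0.985

n = 5, Σx = 3011, Σy = 142.7, Σxy = 87317, Σx² = 1829055, Σy² = 4195.35
Sxx = Σx² − (Σx)²/n = 1829055 − 1813224.2 = 15830.8
Sxy = Σxy − (Σx)(Σy)/n = 87317 − 85933.94 = 1383.06
Syy = Σy² − (Σy)²/n = 4195.35 − 4072.658 = 122.692
R² = Sxy²/(Sxx·Syy) = (1383.06)²/(15830.8·122.692) = 0.984834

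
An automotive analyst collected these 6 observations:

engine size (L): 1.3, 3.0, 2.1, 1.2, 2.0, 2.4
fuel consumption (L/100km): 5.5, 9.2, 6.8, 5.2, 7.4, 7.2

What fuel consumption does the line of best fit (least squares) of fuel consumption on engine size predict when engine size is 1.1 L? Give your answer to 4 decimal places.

n = 6, Σx = 12, Σy = 41.3, Σxy = 87.35, Σx² = 26.3
Sxx = Σx² − (Σx)²/n = 26.3 − 24 = 2.3
Sxy = Σxy − (Σx)(Σy)/n = 87.35 − 82.6 = 4.75
b = Sxy/Sxx = 4.75/2.3 = 2.065217
a = ȳ − b·x̄ = 6.883333 − 2.065217·2 = 2.752899
ŷ(1.1) = a + b·1.1 = 2.752899 + 2.065217·1.1 = 5.024638

5.0246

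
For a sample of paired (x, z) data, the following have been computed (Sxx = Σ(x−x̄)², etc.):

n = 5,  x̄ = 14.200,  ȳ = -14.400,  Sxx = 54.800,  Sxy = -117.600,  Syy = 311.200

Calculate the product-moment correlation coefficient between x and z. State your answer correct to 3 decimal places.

-0.901

r = Sxy/√(Sxx·Syy) = -117.6/√(17053.76) = -117.6/130.590046 = -0.900528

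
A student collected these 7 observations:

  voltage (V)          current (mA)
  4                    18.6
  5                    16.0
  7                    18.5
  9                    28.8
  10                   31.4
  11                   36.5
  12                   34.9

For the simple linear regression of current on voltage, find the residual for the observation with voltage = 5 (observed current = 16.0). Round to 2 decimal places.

n = 7, Σx = 58, Σy = 184.7, Σxy = 1677.4, Σx² = 536
Sxx = Σx² − (Σx)²/n = 536 − 480.571429 = 55.428571
Sxy = Σxy − (Σx)(Σy)/n = 1677.4 − 1530.371429 = 147.028571
b = Sxy/Sxx = 147.028571/55.428571 = 2.652577
a = ȳ − b·x̄ = 26.385714 − 2.652577·8.285714 = 4.407216
ŷ(5) = 4.407216 + 2.652577·5 = 17.670103
residual = y − ŷ = 16.0 − 17.670103 = -1.670103

-1.67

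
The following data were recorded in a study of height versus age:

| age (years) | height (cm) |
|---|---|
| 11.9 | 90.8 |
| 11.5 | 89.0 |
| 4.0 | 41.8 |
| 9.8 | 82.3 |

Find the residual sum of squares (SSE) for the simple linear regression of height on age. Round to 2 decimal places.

n = 4, Σx = 37.2, Σy = 303.9, Σxy = 3077.76, Σx² = 385.9, Σy² = 24686.17
Sxx = Σx² − (Σx)²/n = 385.9 − 345.96 = 39.94
Sxy = Σxy − (Σx)(Σy)/n = 3077.76 − 2826.27 = 251.49
Syy = Σy² − (Σy)²/n = 24686.17 − 23088.8025 = 1597.3675
b = Sxy/Sxx = 251.49/39.94 = 6.296695
SSE = Syy − b·Sxy = 1597.3675 − 6.296695·251.49 = 13.811664

13.81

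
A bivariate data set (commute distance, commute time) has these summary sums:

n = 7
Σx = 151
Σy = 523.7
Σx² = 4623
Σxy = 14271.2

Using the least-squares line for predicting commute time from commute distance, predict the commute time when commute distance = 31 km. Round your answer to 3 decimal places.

Sxx = Σx² − (Σx)²/n = 4623 − 3257.285714 = 1365.714286
Sxy = Σxy − (Σx)(Σy)/n = 14271.2 − 11296.957143 = 2974.242857
b = Sxy/Sxx = 2974.242857/1365.714286 = 2.177793
a = ȳ − b·x̄ = 74.814286 − 2.177793·21.571429 = 27.836182
ŷ(31) = a + b·31 = 27.836182 + 2.177793·31 = 95.347762

95.348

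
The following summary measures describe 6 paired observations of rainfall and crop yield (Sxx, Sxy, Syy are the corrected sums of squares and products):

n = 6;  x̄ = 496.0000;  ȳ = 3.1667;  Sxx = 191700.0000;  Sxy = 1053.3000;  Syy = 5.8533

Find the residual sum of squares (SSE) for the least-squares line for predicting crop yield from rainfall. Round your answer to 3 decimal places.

b = Sxy/Sxx = 1053.3/191700 = 0.005495
SSE = Syy − b·Sxy = 5.8533 − 0.005495·1053.3 = 0.065919

0.066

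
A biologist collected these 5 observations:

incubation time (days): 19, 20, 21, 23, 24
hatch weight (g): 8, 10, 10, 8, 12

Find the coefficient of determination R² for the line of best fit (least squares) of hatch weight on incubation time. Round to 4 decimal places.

n = 5, Σx = 107, Σy = 48, Σxy = 1034, Σx² = 2307, Σy² = 472
Sxx = Σx² − (Σx)²/n = 2307 − 2289.8 = 17.2
Sxy = Σxy − (Σx)(Σy)/n = 1034 − 1027.2 = 6.8
Syy = Σy² − (Σy)²/n = 472 − 460.8 = 11.2
R² = Sxy²/(Sxx·Syy) = (6.8)²/(17.2·11.2) = 0.240033

0.2400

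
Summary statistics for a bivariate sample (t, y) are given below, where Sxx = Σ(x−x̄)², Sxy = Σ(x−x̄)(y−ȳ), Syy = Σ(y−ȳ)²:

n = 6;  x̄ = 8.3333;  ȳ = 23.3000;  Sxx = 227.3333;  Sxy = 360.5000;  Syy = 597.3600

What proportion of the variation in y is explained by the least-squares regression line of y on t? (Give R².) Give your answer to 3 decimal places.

R² = Sxy²/(Sxx·Syy) = (360.5)²/(227.3333·597.36) = 0.956999

0.957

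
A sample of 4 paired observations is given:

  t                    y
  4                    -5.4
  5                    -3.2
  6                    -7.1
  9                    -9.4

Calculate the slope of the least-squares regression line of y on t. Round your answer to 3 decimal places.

-1.014

n = 4, Σx = 24, Σy = -25.1, Σxy = -164.8, Σx² = 158
Sxx = Σx² − (Σx)²/n = 158 − 144 = 14
Sxy = Σxy − (Σx)(Σy)/n = -164.8 − (-150.6) = -14.2
b = Sxy/Sxx = -14.2/14 = -1.014286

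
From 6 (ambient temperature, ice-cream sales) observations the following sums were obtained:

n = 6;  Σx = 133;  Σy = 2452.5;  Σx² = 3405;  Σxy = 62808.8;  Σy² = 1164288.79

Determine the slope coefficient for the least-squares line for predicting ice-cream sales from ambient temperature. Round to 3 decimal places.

18.486

Sxx = Σx² − (Σx)²/n = 3405 − 2948.166667 = 456.833333
Sxy = Σxy − (Σx)(Σy)/n = 62808.8 − 54363.75 = 8445.05
b = Sxy/Sxx = 8445.05/456.833333 = 18.486063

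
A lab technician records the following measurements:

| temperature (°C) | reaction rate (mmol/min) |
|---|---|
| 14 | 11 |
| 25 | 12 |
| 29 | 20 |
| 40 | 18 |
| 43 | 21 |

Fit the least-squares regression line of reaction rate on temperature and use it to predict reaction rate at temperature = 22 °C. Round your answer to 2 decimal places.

13.71

n = 5, Σx = 151, Σy = 82, Σxy = 2657, Σx² = 5111
Sxx = Σx² − (Σx)²/n = 5111 − 4560.2 = 550.8
Sxy = Σxy − (Σx)(Σy)/n = 2657 − 2476.4 = 180.6
b = Sxy/Sxx = 180.6/550.8 = 0.327887
a = ȳ − b·x̄ = 16.4 − 0.327887·30.2 = 6.497821
ŷ(22) = a + b·22 = 6.497821 + 0.327887·22 = 13.711329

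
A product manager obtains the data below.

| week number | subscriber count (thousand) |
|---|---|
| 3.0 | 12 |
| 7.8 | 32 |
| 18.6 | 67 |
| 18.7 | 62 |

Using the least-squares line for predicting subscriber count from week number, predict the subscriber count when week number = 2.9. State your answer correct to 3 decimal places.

n = 4, Σx = 48.1, Σy = 173, Σxy = 2691.2, Σx² = 765.49
Sxx = Σx² − (Σx)²/n = 765.49 − 578.4025 = 187.0875
Sxy = Σxy − (Σx)(Σy)/n = 2691.2 − 2080.325 = 610.875
b = Sxy/Sxx = 610.875/187.0875 = 3.265183
a = ȳ − b·x̄ = 43.25 − 3.265183·12.025 = 3.986170
ŷ(2.9) = a + b·2.9 = 3.986170 + 3.265183·2.9 = 13.455201

13.455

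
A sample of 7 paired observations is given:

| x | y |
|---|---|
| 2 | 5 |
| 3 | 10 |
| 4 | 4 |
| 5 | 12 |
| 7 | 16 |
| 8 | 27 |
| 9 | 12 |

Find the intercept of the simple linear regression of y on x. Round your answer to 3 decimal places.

1.205

n = 7, Σx = 38, Σy = 86, Σxy = 552, Σx² = 248
Sxx = Σx² − (Σx)²/n = 248 − 206.285714 = 41.714286
Sxy = Σxy − (Σx)(Σy)/n = 552 − 466.857143 = 85.142857
b = Sxy/Sxx = 85.142857/41.714286 = 2.041096
a = ȳ − b·x̄ = 12.285714 − 2.041096·5.428571 = 1.205479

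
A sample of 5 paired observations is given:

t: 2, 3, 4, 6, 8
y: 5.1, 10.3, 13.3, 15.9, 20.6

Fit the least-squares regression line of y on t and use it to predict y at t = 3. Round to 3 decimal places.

n = 5, Σx = 23, Σy = 65.2, Σxy = 354.5, Σx² = 129
Sxx = Σx² − (Σx)²/n = 129 − 105.8 = 23.2
Sxy = Σxy − (Σx)(Σy)/n = 354.5 − 299.92 = 54.58
b = Sxy/Sxx = 54.58/23.2 = 2.352586
a = ȳ − b·x̄ = 13.04 − 2.352586·4.6 = 2.218103
ŷ(3) = a + b·3 = 2.218103 + 2.352586·3 = 9.275862

9.276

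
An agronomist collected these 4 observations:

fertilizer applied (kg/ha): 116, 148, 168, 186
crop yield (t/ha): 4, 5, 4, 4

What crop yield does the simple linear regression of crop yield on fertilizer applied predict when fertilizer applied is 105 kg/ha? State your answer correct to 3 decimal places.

4.369

n = 4, Σx = 618, Σy = 17, Σxy = 2620, Σx² = 98180
Sxx = Σx² − (Σx)²/n = 98180 − 95481 = 2699
Sxy = Σxy − (Σx)(Σy)/n = 2620 − 2626.5 = -6.5
b = Sxy/Sxx = -6.5/2699 = -0.002408
a = ȳ − b·x̄ = 4.25 − (-0.002408)·154.5 = 4.622082
ŷ(105) = a + b·105 = 4.622082 + (-0.002408)·105 = 4.369211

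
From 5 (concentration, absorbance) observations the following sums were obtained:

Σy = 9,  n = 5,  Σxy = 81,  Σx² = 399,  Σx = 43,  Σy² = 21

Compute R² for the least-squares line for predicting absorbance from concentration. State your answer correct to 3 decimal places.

0.092

Sxx = Σx² − (Σx)²/n = 399 − 369.8 = 29.2
Sxy = Σxy − (Σx)(Σy)/n = 81 − 77.4 = 3.6
Syy = Σy² − (Σy)²/n = 21 − 16.2 = 4.8
R² = Sxy²/(Sxx·Syy) = (3.6)²/(29.2·4.8) = 0.092466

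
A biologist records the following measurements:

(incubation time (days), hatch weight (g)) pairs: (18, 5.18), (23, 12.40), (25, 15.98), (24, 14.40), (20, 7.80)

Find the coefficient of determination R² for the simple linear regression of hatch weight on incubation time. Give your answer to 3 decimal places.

n = 5, Σx = 110, Σy = 55.76, Σxy = 1279.54, Σx² = 2454, Σy² = 704.1528
Sxx = Σx² − (Σx)²/n = 2454 − 2420 = 34
Sxy = Σxy − (Σx)(Σy)/n = 1279.54 − 1226.72 = 52.82
Syy = Σy² − (Σy)²/n = 704.1528 − 621.83552 = 82.31728
R² = Sxy²/(Sxx·Syy) = (52.82)²/(34·82.31728) = 0.996843

0.997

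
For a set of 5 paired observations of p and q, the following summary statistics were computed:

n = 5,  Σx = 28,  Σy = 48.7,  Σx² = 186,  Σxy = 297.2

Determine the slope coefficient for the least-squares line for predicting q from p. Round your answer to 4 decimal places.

0.8384

Sxx = Σx² − (Σx)²/n = 186 − 156.8 = 29.2
Sxy = Σxy − (Σx)(Σy)/n = 297.2 − 272.72 = 24.48
b = Sxy/Sxx = 24.48/29.2 = 0.838356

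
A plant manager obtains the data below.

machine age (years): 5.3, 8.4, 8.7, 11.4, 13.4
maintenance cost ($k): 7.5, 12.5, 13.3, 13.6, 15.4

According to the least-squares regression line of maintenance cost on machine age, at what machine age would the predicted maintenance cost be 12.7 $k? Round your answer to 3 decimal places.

n = 5, Σx = 47.2, Σy = 62.3, Σxy = 621.86, Σx² = 483.86
Sxx = Σx² − (Σx)²/n = 483.86 − 445.568 = 38.292
Sxy = Σxy − (Σx)(Σy)/n = 621.86 − 588.112 = 33.748
b = Sxy/Sxx = 33.748/38.292 = 0.881333
a = ȳ − b·x̄ = 12.46 − 0.881333·9.44 = 4.140217
Set a + b·x = 12.7: x = (12.7 − 4.140217) / 0.881333 = 9.712315

9.712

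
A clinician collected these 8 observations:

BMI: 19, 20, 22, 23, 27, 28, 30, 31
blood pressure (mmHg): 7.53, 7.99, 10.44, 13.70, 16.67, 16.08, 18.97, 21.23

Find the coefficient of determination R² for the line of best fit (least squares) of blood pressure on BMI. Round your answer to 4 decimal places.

n = 8, Σx = 200, Σy = 112.61, Σxy = 2975.21, Σx² = 5148, Σy² = 1764.2537
Sxx = Σx² − (Σx)²/n = 5148 − 5000 = 148
Sxy = Σxy − (Σx)(Σy)/n = 2975.21 − 2815.25 = 159.96
Syy = Σy² − (Σy)²/n = 1764.2537 − 1585.126512 = 179.127187
R² = Sxy²/(Sxx·Syy) = (159.96)²/(148·179.127187) = 0.965161

0.9652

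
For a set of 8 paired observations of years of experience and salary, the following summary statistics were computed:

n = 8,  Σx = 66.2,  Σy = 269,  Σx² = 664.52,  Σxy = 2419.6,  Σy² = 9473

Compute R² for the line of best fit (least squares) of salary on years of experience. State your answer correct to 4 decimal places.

0.7507

Sxx = Σx² − (Σx)²/n = 664.52 − 547.805 = 116.715
Sxy = Σxy − (Σx)(Σy)/n = 2419.6 − 2225.975 = 193.625
Syy = Σy² − (Σy)²/n = 9473 − 9045.125 = 427.875
R² = Sxy²/(Sxx·Syy) = (193.625)²/(116.715·427.875) = 0.750722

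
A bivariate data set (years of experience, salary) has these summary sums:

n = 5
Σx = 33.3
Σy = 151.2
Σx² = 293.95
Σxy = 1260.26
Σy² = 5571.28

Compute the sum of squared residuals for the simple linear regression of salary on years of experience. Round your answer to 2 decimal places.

Sxx = Σx² − (Σx)²/n = 293.95 − 221.778 = 72.172
Sxy = Σxy − (Σx)(Σy)/n = 1260.26 − 1006.992 = 253.268
Syy = Σy² − (Σy)²/n = 5571.28 − 4572.288 = 998.992
b = Sxy/Sxx = 253.268/72.172 = 3.509228
SSE = Syy − b·Sxy = 998.992 − 3.509228·253.268 = 110.216854

110.22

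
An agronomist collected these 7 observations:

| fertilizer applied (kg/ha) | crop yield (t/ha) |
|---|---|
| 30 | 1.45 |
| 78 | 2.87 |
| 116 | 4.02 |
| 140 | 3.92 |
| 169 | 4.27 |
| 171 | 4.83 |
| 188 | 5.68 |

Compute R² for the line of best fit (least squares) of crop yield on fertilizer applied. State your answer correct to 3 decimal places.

n = 7, Σx = 892, Σy = 27.04, Σxy = 3897.88, Σx² = 133186, Σy² = 115.6904
Sxx = Σx² − (Σx)²/n = 133186 − 113666.285714 = 19519.714286
Sxy = Σxy − (Σx)(Σy)/n = 3897.88 − 3445.668571 = 452.211429
Syy = Σy² − (Σy)²/n = 115.6904 − 104.451657 = 11.238743
R² = Sxy²/(Sxx·Syy) = (452.211429)²/(19519.714286·11.238743) = 0.932163

0.932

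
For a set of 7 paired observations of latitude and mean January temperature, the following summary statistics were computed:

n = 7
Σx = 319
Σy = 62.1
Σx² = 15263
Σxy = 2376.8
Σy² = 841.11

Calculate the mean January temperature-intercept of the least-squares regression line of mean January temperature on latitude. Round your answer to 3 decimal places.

Sxx = Σx² − (Σx)²/n = 15263 − 14537.285714 = 725.714286
Sxy = Σxy − (Σx)(Σy)/n = 2376.8 − 2829.985714 = -453.185714
b = Sxy/Sxx = -453.185714/725.714286 = -0.624469
a = ȳ − b·x̄ = 8.871429 − (-0.624469)·45.571429 = 37.329350

37.329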